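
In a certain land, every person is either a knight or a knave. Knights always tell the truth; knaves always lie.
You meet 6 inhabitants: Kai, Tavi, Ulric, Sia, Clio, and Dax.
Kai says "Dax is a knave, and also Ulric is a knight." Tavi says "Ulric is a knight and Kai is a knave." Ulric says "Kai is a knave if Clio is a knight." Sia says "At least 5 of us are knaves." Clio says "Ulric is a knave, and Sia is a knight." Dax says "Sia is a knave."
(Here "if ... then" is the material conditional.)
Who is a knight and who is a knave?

Knights: Tavi, Ulric, and Dax. Knaves: Kai, Sia, and Clio.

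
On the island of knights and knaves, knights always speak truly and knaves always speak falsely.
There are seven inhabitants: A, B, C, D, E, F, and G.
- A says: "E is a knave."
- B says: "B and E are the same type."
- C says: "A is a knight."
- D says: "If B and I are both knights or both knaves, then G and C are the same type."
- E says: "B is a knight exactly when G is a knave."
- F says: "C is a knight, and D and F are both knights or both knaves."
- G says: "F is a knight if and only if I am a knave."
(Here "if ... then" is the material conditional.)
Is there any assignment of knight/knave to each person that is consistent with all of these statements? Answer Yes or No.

Yes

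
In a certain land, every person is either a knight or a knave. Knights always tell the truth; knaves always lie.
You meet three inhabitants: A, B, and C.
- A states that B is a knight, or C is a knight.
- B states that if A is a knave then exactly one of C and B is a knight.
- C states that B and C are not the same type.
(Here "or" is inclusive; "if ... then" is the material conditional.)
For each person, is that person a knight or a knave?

A is a knave, B is a knave, and C is a knave.

Suppose A is a knight. Then A's statement "B is a knight, or C is a knight" would have to be true. Checking the 4 ways to assign the others, none is consistent with every speaker.
(For instance, with B=knave, C=knave, A's claim "B is a knight, or C is a knight" comes out false where it would need to be true.)
So A must be a knave, making "B is a knight, or C is a knight" false. Taking A=knave, B=knave, C=knave, each remaining statement checks out:
  B (knave): "if A is a knave then exactly one of C and B is a knight" — false. ✓
  C (knave): "B and C are not the same type" — false. ✓
This is the unique consistent assignment.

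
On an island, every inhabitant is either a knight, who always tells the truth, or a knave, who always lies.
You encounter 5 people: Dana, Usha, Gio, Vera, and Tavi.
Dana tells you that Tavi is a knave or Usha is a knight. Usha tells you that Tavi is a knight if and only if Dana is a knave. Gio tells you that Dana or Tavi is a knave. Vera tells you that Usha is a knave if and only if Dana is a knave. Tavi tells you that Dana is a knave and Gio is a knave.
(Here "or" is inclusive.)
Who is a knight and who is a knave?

Knights: Dana, Usha, Gio, and Vera. Knaves: Tavi.

Dana is a knight; "Tavi is a knave or Usha is a knight" is true, as required.
Usha is a knight; "Tavi is a knight if and only if Dana is a knave" is true, as required.
Gio is a knight; "Dana or Tavi is a knave" is true, as required.
Vera is a knight, so "Usha is a knave if and only if Dana is a knave" must be true — and it is.
As a knave, Tavi's statement "Dana is a knave and Gio is a knave" should be False; it is.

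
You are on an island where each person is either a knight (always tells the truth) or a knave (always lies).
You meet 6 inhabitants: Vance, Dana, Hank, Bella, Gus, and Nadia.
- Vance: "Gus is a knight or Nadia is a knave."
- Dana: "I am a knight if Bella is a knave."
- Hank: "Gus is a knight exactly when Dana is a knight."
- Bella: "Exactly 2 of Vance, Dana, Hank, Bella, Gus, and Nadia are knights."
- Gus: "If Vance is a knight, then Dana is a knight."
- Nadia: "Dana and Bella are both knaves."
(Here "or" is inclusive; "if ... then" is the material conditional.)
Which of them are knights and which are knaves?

Vance is a knight, Dana is a knight, Hank is a knight, Bella is a knave, Gus is a knight, and Nadia is a knave.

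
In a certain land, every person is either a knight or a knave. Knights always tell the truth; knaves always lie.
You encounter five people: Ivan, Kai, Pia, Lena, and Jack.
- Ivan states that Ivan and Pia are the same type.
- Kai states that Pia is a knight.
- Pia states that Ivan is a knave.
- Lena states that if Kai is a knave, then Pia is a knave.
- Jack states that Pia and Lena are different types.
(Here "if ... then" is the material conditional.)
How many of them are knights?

3

The unique consistent assignment is Ivan=knave, Kai=knight, Pia=knight, Lena=knight, Jack=knave.
That has 3 knights.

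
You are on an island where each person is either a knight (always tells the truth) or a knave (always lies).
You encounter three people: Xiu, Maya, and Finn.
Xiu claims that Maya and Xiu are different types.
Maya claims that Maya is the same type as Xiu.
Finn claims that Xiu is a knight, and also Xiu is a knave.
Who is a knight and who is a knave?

Xiu is a knight, Maya is a knave, and Finn is a knave.

Since Xiu is a knight, "Maya and Xiu are different types" needs to be true, which holds.
Since Maya is a knave, "Maya is the same type as Xiu" needs to be false, which holds.
Finn is a knave, so "Xiu is a knight, and also Xiu is a knave" must be false — and it is.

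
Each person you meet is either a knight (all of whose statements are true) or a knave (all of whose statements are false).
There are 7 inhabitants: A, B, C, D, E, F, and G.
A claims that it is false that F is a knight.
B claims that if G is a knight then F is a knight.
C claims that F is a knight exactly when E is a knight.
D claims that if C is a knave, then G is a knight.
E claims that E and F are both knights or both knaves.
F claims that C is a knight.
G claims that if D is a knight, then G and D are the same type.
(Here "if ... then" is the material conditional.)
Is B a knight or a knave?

B is a knight.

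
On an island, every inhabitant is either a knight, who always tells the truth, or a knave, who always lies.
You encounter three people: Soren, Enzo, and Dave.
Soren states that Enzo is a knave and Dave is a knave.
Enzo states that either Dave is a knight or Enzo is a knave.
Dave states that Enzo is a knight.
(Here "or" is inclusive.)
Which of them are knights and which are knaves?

Soren is a knave, Enzo is a knight, and Dave is a knight.

Soren is a knave; "Enzo is a knave and Dave is a knave" is False, as required.
Enzo is a knight, so "either Dave is a knight or Enzo is a knave" must be True — and it is.
Since Dave is a knight, "Enzo is a knight" needs to be True, which holds.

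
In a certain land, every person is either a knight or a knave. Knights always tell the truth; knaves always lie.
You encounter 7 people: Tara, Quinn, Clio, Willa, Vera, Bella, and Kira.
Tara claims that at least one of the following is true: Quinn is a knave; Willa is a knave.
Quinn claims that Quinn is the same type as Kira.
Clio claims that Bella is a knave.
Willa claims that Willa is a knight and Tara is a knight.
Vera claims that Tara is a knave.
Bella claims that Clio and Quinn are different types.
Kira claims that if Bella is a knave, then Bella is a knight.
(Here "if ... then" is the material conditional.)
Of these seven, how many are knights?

4

The unique consistent assignment is Tara=knight, Quinn=knight, Clio=knave, Willa=knave, Vera=knave, Bella=knight, Kira=knight.
That has 4 knights.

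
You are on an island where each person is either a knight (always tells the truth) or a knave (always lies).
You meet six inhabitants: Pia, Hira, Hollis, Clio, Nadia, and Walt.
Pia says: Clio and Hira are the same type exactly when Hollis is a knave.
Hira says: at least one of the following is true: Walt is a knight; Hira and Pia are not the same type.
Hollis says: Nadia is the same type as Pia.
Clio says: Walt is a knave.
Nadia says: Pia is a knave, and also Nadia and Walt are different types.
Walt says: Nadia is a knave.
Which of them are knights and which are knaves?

Pia is a knave, so "Clio and Hira are the same type exactly when Hollis is a knave" must be False — and it is.
Hira is a knave, and the claim "at least one of the following is true: Walt is a knight; Hira and Pia are not the same type" is indeed False.
Hollis (knave): "Nadia is the same type as Pia" — False. ✓
Clio is a knight, and the claim "Walt is a knave" is indeed true.
Nadia is a knight; "Pia is a knave, and also Nadia and Walt are different types" is true, as required.
Since Walt is a knave, "Nadia is a knave" needs to be False, which holds.

Pia is a knave, Hira is a knave, Hollis is a knave, Clio is a knight, Nadia is a knight, and Walt is a knave.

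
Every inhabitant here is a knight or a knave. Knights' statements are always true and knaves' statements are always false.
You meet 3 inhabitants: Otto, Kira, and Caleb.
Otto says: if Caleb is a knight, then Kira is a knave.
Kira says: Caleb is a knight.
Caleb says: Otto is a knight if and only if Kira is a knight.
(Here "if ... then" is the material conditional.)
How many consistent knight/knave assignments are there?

1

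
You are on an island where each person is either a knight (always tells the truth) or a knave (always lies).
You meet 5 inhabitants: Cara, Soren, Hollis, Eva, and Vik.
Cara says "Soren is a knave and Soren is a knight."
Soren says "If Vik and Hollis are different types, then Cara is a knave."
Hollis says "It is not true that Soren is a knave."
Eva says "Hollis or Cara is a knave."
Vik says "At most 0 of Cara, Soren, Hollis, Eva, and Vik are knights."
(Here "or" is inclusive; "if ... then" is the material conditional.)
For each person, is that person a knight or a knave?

Cara is a knave, so "Soren is a knave and Soren is a knight" must be False — and it is.
As a knight, Soren's statement "if Vik and Hollis are different types, then Cara is a knave" should be true; it is.
Hollis is a knight, so "it is not true that Soren is a knave" must be true — and it is.
Since Eva is a knight, "Hollis or Cara is a knave" needs to be true, which holds.
Vik (knave): "at most 0 of Cara, Soren, Hollis, Eva, and Vik are knights" — False. ✓

Cara is a knave, Soren is a knight, Hollis is a knight, Eva is a knight, and Vik is a knave.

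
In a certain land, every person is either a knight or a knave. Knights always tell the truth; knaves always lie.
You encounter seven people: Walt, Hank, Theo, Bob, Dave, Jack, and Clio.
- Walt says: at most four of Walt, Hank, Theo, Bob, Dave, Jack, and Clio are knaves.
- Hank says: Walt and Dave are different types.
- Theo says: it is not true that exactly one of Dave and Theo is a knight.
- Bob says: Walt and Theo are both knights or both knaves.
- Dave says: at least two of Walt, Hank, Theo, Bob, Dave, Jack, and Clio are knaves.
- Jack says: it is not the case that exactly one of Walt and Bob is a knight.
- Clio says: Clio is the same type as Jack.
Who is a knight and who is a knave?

Knights: Walt, Theo, Bob, Dave, and Jack. Knaves: Hank and Clio.

Since Walt is a knight, "at most four of Walt, Hank, Theo, Bob, Dave, Jack, and Clio are knaves" needs to be true, which holds.
Hank is a knave; "Walt and Dave are different types" is False, as required.
As a knight, Theo's statement "it is not true that exactly one of Dave and Theo is a knight" should be true; it is.
As a knight, Bob's statement "Walt and Theo are both knights or both knaves" should be true; it is.
Since Dave is a knight, "at least two of Walt, Hank, Theo, Bob, Dave, Jack, and Clio are knaves" needs to be true, which holds.
Jack is a knight, so "it is not the case that exactly one of Walt and Bob is a knight" must be true — and it is.
Clio is a knave, so "Clio is the same type as Jack" must be False — and it is.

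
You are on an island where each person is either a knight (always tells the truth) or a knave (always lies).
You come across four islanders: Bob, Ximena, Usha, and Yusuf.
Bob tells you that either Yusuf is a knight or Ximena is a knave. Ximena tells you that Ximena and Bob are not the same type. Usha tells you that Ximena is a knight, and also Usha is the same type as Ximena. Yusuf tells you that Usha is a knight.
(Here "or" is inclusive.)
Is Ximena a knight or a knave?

Consistent assignments: {Bob=knave, Ximena=knight, Usha=knave, Yusuf=knave}
In every consistent assignment, Ximena is a knight.

Ximena is a knight.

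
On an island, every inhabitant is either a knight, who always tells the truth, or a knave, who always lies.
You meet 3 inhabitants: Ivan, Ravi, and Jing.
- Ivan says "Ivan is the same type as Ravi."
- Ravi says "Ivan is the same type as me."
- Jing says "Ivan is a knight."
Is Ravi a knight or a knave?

Consistent assignments: {Ivan=knight, Ravi=knight, Jing=knight}
In every consistent assignment, Ravi is a knight.

Ravi is a knight.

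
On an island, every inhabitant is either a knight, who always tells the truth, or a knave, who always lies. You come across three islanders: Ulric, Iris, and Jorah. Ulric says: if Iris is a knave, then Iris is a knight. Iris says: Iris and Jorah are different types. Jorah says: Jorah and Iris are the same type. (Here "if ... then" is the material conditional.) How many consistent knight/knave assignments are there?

Consistent assignments:
  Ulric=knight, Iris=knight, Jorah=knave

1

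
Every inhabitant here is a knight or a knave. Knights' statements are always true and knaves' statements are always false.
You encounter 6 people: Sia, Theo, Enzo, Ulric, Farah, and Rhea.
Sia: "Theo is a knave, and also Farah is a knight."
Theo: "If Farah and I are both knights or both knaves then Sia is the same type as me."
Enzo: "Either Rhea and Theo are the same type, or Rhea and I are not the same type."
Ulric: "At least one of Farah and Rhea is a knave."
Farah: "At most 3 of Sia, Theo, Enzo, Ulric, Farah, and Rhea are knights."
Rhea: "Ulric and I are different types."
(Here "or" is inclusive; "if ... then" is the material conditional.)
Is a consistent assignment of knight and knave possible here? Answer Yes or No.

No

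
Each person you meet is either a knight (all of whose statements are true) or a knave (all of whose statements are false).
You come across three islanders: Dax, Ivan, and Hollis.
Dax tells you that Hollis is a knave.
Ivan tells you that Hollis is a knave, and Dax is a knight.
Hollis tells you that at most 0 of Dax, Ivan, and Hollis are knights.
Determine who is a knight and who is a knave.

Dax is a knight, Ivan is a knight, and Hollis is a knave.

Dax (knight): "Hollis is a knave" — True. ✓
Ivan is a knight; "Hollis is a knave, and Dax is a knight" is True, as required.
Hollis (knave): "at most 0 of Dax, Ivan, and Hollis are knights" — False. ✓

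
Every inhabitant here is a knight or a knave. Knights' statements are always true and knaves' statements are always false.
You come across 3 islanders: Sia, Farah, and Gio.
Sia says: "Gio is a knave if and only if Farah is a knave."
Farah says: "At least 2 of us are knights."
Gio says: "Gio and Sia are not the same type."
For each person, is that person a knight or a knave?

Knights: Gio. Knaves: Sia and Farah.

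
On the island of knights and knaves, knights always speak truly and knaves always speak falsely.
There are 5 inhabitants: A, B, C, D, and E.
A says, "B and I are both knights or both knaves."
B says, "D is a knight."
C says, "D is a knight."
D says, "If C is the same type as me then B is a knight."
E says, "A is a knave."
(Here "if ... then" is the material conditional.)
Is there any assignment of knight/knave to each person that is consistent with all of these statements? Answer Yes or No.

Yes

One consistent assignment: A=knight, B=knight, C=knight, D=knight, E=knave.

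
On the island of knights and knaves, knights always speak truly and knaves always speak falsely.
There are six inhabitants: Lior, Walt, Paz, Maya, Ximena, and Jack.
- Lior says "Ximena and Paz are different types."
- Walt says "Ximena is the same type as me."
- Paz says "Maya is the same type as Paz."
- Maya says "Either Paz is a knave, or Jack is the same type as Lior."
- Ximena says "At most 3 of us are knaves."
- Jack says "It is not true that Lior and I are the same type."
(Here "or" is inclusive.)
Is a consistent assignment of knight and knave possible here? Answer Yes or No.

Yes

One consistent assignment: Lior=knave, Walt=knight, Paz=knight, Maya=knight, Ximena=knight, Jack=knave.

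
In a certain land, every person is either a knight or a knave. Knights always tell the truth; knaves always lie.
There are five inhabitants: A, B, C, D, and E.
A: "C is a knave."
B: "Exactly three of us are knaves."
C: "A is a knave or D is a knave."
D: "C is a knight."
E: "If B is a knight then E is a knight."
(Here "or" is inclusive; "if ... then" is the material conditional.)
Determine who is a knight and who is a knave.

A is a knave, B is a knave, C is a knight, D is a knight, and E is a knight.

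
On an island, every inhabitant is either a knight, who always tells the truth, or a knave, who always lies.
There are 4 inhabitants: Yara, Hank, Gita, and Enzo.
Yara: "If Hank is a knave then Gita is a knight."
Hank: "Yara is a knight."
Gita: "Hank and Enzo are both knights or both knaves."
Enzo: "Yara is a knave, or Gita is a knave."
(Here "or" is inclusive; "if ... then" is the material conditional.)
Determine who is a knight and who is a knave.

Knights: Enzo. Knaves: Yara, Hank, and Gita.

Yara (knave): "if Hank is a knave then Gita is a knight" — False. ✓
Hank is a knave, and the claim "Yara is a knight" is indeed False.
Gita is a knave; "Hank and Enzo are both knights or both knaves" is False, as required.
Enzo is a knight, so "Yara is a knave, or Gita is a knave" must be True — and it is.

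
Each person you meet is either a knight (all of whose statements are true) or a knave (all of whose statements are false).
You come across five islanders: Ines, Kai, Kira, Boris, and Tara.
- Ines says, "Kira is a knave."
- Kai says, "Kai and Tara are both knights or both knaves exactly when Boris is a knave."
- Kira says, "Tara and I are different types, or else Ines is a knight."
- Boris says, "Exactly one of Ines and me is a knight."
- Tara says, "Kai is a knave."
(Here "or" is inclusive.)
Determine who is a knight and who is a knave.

Suppose Ines is a knight. Then Ines's statement "Kira is a knave" would have to be true. Checking the 16 ways to assign the others, none is consistent with every speaker.
(For instance, with Kai=knight, Kira=knight, Boris=knight, Tara=knave, Ines's claim "Kira is a knave" comes out false where it would need to be true.)
So Ines must be a knave, making "Kira is a knave" false. Taking Ines=knave, Kai=knight, Kira=knight, Boris=knight, Tara=knave, each remaining statement checks out:
  Kai (knight): "Kai and Tara are both knights or both knaves exactly when Boris is a knave" — true. ✓
  Kira (knight): "Tara and I are different types, or else Ines is a knight" — true. ✓
  Boris (knight): "exactly one of Ines and me is a knight" — true. ✓
  Tara (knave): "Kai is a knave" — false. ✓
This is the unique consistent assignment.

Ines is a knave, Kai is a knight, Kira is a knight, Boris is a knight, and Tara is a knave.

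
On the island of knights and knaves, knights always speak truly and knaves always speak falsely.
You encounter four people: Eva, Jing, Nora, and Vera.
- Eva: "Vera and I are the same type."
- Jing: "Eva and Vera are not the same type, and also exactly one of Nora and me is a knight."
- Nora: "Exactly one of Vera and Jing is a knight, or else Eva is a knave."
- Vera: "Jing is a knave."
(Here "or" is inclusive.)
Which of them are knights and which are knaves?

Eva is a knight, Jing is a knave, Nora is a knight, and Vera is a knight.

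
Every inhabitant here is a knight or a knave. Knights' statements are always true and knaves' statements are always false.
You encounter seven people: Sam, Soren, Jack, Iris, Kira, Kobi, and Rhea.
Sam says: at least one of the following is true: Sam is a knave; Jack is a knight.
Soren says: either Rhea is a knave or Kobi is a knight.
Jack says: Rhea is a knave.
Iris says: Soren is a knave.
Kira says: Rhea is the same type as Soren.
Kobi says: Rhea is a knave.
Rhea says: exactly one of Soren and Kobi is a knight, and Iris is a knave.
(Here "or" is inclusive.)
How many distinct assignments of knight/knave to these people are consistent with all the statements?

1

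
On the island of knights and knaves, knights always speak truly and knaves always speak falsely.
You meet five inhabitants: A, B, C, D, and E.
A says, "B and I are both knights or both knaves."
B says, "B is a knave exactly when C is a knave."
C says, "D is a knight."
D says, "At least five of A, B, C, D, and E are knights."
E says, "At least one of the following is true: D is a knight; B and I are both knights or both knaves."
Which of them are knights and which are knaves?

A (knight): "B and I are both knights or both knaves" — True. ✓
Since B is a knight, "B is a knave exactly when C is a knave" needs to be True, which holds.
C is a knight, so "D is a knight" must be True — and it is.
D is a knight, and the claim "at least five of A, B, C, D, and E are knights" is indeed True.
As a knight, E's statement "at least one of the following is true: D is a knight; B and I are both knights or both knaves" should be True; it is.

A is a knight, B is a knight, C is a knight, D is a knight, and E is a knight.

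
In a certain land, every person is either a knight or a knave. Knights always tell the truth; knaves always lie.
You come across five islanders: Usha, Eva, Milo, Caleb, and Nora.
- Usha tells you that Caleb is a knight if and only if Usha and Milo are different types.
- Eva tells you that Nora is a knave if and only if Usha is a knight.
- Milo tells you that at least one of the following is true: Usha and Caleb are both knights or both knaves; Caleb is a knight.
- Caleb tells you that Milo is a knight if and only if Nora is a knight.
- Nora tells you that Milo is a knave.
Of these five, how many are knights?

1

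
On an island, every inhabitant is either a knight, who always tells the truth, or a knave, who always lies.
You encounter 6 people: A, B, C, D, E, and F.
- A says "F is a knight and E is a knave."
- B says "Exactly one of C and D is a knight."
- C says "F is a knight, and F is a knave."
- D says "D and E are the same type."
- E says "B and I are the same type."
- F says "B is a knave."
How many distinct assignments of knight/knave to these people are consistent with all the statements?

Consistent assignments:
  A=knave, B=knight, C=knave, D=knight, E=knight, F=knave

1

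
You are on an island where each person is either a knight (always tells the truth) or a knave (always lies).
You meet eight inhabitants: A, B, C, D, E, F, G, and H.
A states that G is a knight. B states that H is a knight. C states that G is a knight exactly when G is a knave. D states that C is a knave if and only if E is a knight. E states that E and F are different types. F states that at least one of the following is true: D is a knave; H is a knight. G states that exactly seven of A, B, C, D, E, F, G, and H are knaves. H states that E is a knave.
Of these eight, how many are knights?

2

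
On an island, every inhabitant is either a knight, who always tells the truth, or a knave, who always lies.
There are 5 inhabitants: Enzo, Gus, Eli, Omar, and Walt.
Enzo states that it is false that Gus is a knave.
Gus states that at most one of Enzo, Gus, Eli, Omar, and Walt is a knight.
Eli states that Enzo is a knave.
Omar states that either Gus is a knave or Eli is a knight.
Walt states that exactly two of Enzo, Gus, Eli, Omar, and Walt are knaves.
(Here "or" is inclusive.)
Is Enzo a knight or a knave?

Enzo is a knave.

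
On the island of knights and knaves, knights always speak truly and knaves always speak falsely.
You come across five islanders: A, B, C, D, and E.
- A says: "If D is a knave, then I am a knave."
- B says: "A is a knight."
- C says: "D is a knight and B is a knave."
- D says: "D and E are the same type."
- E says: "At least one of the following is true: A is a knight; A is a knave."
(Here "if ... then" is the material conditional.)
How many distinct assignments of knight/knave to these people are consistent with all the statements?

1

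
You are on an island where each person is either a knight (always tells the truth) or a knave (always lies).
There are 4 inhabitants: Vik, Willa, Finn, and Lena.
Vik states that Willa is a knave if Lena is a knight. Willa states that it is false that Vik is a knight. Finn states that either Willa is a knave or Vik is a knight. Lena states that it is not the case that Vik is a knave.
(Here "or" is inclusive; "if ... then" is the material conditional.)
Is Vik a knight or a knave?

Vik is a knight.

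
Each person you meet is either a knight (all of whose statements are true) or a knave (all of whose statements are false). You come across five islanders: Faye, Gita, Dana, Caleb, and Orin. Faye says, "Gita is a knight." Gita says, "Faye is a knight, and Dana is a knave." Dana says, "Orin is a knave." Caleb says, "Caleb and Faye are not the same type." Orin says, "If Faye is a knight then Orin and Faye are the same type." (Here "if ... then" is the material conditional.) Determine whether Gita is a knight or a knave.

Gita is a knave.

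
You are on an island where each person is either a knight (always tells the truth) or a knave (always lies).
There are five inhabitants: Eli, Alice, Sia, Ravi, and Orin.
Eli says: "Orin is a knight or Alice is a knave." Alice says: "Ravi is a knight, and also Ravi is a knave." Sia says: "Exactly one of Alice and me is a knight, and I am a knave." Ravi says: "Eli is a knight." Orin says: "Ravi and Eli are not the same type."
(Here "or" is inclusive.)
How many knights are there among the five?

The unique consistent assignment is Eli=knight, Alice=knave, Sia=knave, Ravi=knight, Orin=knave.
That has 2 knights.

2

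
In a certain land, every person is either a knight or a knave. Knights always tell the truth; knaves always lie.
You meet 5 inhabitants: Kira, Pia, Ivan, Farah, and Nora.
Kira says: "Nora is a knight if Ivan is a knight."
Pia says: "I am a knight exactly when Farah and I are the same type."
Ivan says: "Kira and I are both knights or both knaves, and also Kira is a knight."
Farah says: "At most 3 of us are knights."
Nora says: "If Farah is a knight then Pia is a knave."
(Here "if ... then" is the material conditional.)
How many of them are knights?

3

The unique consistent assignment is Kira=knight, Pia=knight, Ivan=knave, Farah=knight, Nora=knave.
That has 3 knights.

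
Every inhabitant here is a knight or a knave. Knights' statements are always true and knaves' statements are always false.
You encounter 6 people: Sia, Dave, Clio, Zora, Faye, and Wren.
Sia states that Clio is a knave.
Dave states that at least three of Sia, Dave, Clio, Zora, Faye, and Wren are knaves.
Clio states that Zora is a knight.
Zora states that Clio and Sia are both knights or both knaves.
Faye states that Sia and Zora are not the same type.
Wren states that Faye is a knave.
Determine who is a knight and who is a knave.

Sia is a knight, Dave is a knight, Clio is a knave, Zora is a knave, Faye is a knight, and Wren is a knave.

Sia is a knight, so "Clio is a knave" must be True — and it is.
As a knight, Dave's statement "at least three of Sia, Dave, Clio, Zora, Faye, and Wren are knaves" should be True; it is.
Clio is a knave, and the claim "Zora is a knight" is indeed false.
As a knave, Zora's statement "Clio and Sia are both knights or both knaves" should be false; it is.
Faye is a knight, and the claim "Sia and Zora are not the same type" is indeed True.
As a knave, Wren's statement "Faye is a knave" should be false; it is.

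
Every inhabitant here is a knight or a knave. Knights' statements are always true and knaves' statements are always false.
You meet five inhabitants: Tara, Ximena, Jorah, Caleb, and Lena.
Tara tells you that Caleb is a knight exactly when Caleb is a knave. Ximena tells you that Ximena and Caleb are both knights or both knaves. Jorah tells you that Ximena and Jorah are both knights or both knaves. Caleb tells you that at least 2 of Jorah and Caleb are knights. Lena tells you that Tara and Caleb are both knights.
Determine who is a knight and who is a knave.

Tara is a knave, so "Caleb is a knight exactly when Caleb is a knave" must be false — and it is.
Ximena (knight): "Ximena and Caleb are both knights or both knaves" — True. ✓
Since Jorah is a knight, "Ximena and Jorah are both knights or both knaves" needs to be True, which holds.
Caleb (knight): "at least 2 of Jorah and Caleb are knights" — True. ✓
Lena is a knave, and the claim "Tara and Caleb are both knights" is indeed false.

Tara is a knave, Ximena is a knight, Jorah is a knight, Caleb is a knight, and Lena is a knave.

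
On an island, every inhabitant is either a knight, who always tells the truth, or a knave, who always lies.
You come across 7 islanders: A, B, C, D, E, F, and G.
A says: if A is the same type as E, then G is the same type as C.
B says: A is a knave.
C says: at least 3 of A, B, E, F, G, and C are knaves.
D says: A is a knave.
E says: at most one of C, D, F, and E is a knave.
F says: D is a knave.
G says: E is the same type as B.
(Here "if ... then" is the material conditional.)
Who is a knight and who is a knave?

A is a knave, B is a knight, C is a knight, D is a knight, E is a knave, F is a knave, and G is a knave.

As a knave, A's statement "if A is the same type as E, then G is the same type as C" should be false; it is.
Since B is a knight, "A is a knave" needs to be True, which holds.
C (knight): "at least 3 of A, B, E, F, G, and C are knaves" — True. ✓
D is a knight, so "A is a knave" must be True — and it is.
E is a knave; "at most one of C, D, F, and E is a knave" is false, as required.
Since F is a knave, "D is a knave" needs to be false, which holds.
G is a knave, and the claim "E is the same type as B" is indeed false.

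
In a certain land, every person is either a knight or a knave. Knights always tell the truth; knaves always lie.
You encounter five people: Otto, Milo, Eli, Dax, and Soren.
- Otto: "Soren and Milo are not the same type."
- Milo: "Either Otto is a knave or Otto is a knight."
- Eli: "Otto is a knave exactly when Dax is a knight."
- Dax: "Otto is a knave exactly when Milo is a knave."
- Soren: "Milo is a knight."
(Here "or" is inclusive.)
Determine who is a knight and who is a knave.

Knights: Milo and Soren. Knaves: Otto, Eli, and Dax.

Otto is a knave, and the claim "Soren and Milo are not the same type" is indeed false.
Milo is a knight, and the claim "either Otto is a knave or Otto is a knight" is indeed True.
Eli (knave): "Otto is a knave exactly when Dax is a knight" — false. ✓
Dax is a knave; "Otto is a knave exactly when Milo is a knave" is false, as required.
Soren is a knight, so "Milo is a knight" must be True — and it is.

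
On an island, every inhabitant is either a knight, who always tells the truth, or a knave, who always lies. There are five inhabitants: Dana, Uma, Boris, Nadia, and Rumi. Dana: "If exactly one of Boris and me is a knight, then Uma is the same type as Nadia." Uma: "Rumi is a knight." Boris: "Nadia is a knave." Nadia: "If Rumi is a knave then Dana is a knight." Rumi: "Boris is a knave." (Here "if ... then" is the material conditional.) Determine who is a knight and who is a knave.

Knights: Dana, Uma, Nadia, and Rumi. Knaves: Boris.

Dana (knight): "if exactly one of Boris and me is a knight, then Uma is the same type as Nadia" — true. ✓
Uma is a knight, and the claim "Rumi is a knight" is indeed true.
Boris (knave): "Nadia is a knave" — false. ✓
Nadia (knight): "if Rumi is a knave then Dana is a knight" — true. ✓
As a knight, Rumi's statement "Boris is a knave" should be true; it is.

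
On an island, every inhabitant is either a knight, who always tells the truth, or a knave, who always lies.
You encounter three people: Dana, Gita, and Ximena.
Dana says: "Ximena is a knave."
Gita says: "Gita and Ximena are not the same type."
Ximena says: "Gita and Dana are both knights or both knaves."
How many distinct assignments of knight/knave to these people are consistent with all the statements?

Consistent assignments:
  Dana=knight, Gita=knave, Ximena=knave

1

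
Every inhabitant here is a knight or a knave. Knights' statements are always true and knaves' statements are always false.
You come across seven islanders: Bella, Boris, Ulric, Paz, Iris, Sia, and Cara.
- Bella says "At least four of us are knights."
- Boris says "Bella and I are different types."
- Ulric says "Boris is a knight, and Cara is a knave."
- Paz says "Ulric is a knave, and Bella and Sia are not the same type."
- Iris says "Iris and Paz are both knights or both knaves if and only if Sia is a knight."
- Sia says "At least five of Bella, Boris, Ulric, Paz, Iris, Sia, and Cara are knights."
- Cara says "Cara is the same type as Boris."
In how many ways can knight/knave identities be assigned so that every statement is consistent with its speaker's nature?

4

Consistent assignments:
  Bella=knave, Boris=knight, Ulric=knight, Paz=knave, Iris=knight, Sia=knave, Cara=knave
  Bella=knave, Boris=knight, Ulric=knight, Paz=knave, Iris=knave, Sia=knave, Cara=knave
  Bella=knave, Boris=knight, Ulric=knave, Paz=knave, Iris=knight, Sia=knave, Cara=knight
  Bella=knave, Boris=knight, Ulric=knave, Paz=knave, Iris=knave, Sia=knave, Cara=knight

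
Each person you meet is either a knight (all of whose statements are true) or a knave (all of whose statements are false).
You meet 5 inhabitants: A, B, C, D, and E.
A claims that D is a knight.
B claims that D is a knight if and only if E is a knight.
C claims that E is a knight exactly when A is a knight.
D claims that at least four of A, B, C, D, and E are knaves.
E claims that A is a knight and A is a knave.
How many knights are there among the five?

2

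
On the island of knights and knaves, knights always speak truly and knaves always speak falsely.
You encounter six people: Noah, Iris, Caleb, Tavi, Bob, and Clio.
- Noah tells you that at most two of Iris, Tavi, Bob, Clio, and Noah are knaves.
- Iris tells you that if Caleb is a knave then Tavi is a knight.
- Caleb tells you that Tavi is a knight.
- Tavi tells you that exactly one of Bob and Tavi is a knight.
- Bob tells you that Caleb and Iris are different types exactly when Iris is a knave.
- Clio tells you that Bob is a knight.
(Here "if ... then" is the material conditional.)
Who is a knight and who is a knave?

Noah is a knave, Iris is a knave, Caleb is a knave, Tavi is a knave, Bob is a knave, and Clio is a knave.

Noah is a knave, so "at most two of Iris, Tavi, Bob, Clio, and Noah are knaves" must be false — and it is.
Iris is a knave; "if Caleb is a knave then Tavi is a knight" is false, as required.
Caleb is a knave, so "Tavi is a knight" must be false — and it is.
As a knave, Tavi's statement "exactly one of Bob and Tavi is a knight" should be false; it is.
Bob is a knave; "Caleb and Iris are different types exactly when Iris is a knave" is false, as required.
Clio is a knave, and the claim "Bob is a knight" is indeed false.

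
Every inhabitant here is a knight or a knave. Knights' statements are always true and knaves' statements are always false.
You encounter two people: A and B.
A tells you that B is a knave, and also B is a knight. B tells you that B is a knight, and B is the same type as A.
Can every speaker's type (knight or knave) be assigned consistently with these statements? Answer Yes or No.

Yes

One consistent assignment: A=knave, B=knave.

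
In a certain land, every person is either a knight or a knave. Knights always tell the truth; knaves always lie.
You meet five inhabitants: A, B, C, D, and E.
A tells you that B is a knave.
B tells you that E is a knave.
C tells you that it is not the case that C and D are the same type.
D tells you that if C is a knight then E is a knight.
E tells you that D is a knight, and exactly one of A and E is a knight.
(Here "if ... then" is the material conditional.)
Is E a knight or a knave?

Consistent assignments: {A=knave, B=knight, C=knight, D=knave, E=knave}
In every consistent assignment, E is a knave.

E is a knave.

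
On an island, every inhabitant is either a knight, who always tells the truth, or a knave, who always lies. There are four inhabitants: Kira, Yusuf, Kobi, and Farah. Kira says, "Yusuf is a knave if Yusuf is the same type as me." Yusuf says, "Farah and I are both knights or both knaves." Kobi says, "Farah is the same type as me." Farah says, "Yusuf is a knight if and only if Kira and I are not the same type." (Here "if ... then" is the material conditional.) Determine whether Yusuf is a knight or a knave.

Yusuf is a knave.

Consistent assignments: {Kira=knight, Yusuf=knave, Kobi=knight, Farah=knight}; {Kira=knight, Yusuf=knave, Kobi=knave, Farah=knight}
In every consistent assignment, Yusuf is a knave.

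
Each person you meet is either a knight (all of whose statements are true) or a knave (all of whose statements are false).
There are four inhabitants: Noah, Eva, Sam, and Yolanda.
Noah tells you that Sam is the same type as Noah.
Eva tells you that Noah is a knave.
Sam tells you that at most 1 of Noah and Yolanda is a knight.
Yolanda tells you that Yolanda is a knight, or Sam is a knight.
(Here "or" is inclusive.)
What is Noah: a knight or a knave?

Noah is a knave.

Consistent assignments: {Noah=knave, Eva=knight, Sam=knight, Yolanda=knight}
In every consistent assignment, Noah is a knave.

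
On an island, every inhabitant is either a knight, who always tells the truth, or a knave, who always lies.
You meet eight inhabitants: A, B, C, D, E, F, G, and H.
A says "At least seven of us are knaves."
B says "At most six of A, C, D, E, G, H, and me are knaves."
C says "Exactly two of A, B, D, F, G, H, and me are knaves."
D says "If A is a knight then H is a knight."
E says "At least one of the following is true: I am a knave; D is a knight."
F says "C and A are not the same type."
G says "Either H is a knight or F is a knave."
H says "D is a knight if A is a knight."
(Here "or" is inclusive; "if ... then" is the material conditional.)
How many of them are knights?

5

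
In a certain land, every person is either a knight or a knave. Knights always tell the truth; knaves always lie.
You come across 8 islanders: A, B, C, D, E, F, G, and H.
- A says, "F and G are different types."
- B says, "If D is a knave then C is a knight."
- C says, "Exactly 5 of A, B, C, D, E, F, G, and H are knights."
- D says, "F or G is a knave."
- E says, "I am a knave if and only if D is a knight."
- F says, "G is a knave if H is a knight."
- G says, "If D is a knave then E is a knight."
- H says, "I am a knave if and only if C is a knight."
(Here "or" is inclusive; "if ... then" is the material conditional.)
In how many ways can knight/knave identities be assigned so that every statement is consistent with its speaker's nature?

1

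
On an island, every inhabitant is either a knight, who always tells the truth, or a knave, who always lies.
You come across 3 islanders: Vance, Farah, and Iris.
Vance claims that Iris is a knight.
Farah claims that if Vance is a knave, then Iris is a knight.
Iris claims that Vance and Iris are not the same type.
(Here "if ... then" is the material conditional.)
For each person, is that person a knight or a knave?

Vance is a knave, Farah is a knave, and Iris is a knave.

Since Vance is a knave, "Iris is a knight" needs to be False, which holds.
Farah is a knave, and the claim "if Vance is a knave, then Iris is a knight" is indeed False.
Iris is a knave, so "Vance and Iris are not the same type" must be False — and it is.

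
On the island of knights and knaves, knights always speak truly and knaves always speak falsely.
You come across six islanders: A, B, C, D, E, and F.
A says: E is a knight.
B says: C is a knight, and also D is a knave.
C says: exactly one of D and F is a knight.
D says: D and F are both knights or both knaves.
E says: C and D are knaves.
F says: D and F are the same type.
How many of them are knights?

2

The unique consistent assignment is A=knave, B=knave, C=knave, D=knight, E=knave, F=knight.
That has 2 knights.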